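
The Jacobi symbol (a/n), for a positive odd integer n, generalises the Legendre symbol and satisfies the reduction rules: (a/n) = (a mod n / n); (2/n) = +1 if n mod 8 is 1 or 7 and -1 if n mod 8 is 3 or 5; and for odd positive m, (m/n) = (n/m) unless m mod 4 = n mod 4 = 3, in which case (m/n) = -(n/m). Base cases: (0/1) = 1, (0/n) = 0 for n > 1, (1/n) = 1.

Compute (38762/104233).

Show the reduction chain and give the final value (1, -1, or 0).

1

38762 = 2^1·19381; (2/104233) = +1 since 104233 mod 8 = 1, so (38762/104233) = (+1)^1·(19381/104233); sign now +1
reciprocity: (19381/104233) = +1·(104233/19381) since 19381 mod 4 = 1, 104233 mod 4 = 1; sign now +1
(104233/19381) = (7328/19381)   [reduce mod 19381]
7328 = 2^5·229; (2/19381) = -1 since 19381 mod 8 = 5, so (7328/19381) = (-1)^5·(229/19381); sign now -1
reciprocity: (229/19381) = +1·(19381/229) since 229 mod 4 = 1, 19381 mod 4 = 1; sign now -1
(19381/229) = (145/229)   [reduce mod 229]
reciprocity: (145/229) = +1·(229/145) since 145 mod 4 = 1, 229 mod 4 = 1; sign now -1
(229/145) = (84/145)   [reduce mod 145]
84 = 2^2·21; (2/145) = +1 since 145 mod 8 = 1, so (84/145) = (+1)^2·(21/145); sign now -1
reciprocity: (21/145) = +1·(145/21) since 21 mod 4 = 1, 145 mod 4 = 1; sign now -1
(145/21) = (19/21)   [reduce mod 21]
reciprocity: (19/21) = +1·(21/19) since 19 mod 4 = 3, 21 mod 4 = 1; sign now -1
(21/19) = (2/19)   [reduce mod 19]
2 = 2^1·1; (2/19) = -1 since 19 mod 8 = 3, so (2/19) = (-1)^1·(1/19); sign now +1
(1/19) = 1; final value = sign = +1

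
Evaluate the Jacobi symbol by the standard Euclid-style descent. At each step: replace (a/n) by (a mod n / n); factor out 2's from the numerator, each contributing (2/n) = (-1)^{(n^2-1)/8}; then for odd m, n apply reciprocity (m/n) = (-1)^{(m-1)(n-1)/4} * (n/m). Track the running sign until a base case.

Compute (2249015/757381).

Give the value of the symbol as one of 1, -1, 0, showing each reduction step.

(2249015/757381) = (734253/757381)   [reduce mod 757381]
reciprocity: (734253/757381) = +1·(757381/734253) since 734253 mod 4 = 1, 757381 mod 4 = 1; sign now +1
(757381/734253) = (23128/734253)   [reduce mod 734253]
23128 = 2^3·2891; (2/734253) = -1 since 734253 mod 8 = 5, so (23128/734253) = (-1)^3·(2891/734253); sign now -1
reciprocity: (2891/734253) = +1·(734253/2891) since 2891 mod 4 = 3, 734253 mod 4 = 1; sign now -1
(734253/2891) = (2830/2891)   [reduce mod 2891]
2830 = 2^1·1415; (2/2891) = -1 since 2891 mod 8 = 3, so (2830/2891) = (-1)^1·(1415/2891); sign now +1
reciprocity: (1415/2891) = -1·(2891/1415) since 1415 mod 4 = 3, 2891 mod 4 = 3; sign now -1
(2891/1415) = (61/1415)   [reduce mod 1415]
reciprocity: (61/1415) = +1·(1415/61) since 61 mod 4 = 1, 1415 mod 4 = 3; sign now -1
(1415/61) = (12/61)   [reduce mod 61]
12 = 2^2·3; (2/61) = -1 since 61 mod 8 = 5, so (12/61) = (-1)^2·(3/61); sign now -1
reciprocity: (3/61) = +1·(61/3) since 3 mod 4 = 3, 61 mod 4 = 1; sign now -1
(61/3) = (1/3)   [reduce mod 3]
(1/3) = 1; final value = sign = -1

-1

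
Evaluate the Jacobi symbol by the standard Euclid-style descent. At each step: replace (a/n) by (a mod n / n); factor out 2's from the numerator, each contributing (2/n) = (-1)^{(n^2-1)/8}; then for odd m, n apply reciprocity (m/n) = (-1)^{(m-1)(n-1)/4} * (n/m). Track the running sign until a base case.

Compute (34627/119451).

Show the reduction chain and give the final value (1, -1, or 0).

reciprocity: (34627/119451) = -1·(119451/34627) since 34627 mod 4 = 3, 119451 mod 4 = 3; sign now -1
(119451/34627) = (15570/34627)   [reduce mod 34627]
15570 = 2^1·7785; (2/34627) = -1 since 34627 mod 8 = 3, so (15570/34627) = (-1)^1·(7785/34627); sign now +1
reciprocity: (7785/34627) = +1·(34627/7785) since 7785 mod 4 = 1, 34627 mod 4 = 3; sign now +1
(34627/7785) = (3487/7785)   [reduce mod 7785]
reciprocity: (3487/7785) = +1·(7785/3487) since 3487 mod 4 = 3, 7785 mod 4 = 1; sign now +1
(7785/3487) = (811/3487)   [reduce mod 3487]
reciprocity: (811/3487) = -1·(3487/811) since 811 mod 4 = 3, 3487 mod 4 = 3; sign now -1
(3487/811) = (243/811)   [reduce mod 811]
reciprocity: (243/811) = -1·(811/243) since 243 mod 4 = 3, 811 mod 4 = 3; sign now +1
(811/243) = (82/243)   [reduce mod 243]
82 = 2^1·41; (2/243) = -1 since 243 mod 8 = 3, so (82/243) = (-1)^1·(41/243); sign now -1
reciprocity: (41/243) = +1·(243/41) since 41 mod 4 = 1, 243 mod 4 = 3; sign now -1
(243/41) = (38/41)   [reduce mod 41]
38 = 2^1·19; (2/41) = +1 since 41 mod 8 = 1, so (38/41) = (+1)^1·(19/41); sign now -1
reciprocity: (19/41) = +1·(41/19) since 19 mod 4 = 3, 41 mod 4 = 1; sign now -1
(41/19) = (3/19)   [reduce mod 19]
reciprocity: (3/19) = -1·(19/3) since 3 mod 4 = 3, 19 mod 4 = 3; sign now +1
(19/3) = (1/3)   [reduce mod 3]
(1/3) = 1; final value = sign = +1

1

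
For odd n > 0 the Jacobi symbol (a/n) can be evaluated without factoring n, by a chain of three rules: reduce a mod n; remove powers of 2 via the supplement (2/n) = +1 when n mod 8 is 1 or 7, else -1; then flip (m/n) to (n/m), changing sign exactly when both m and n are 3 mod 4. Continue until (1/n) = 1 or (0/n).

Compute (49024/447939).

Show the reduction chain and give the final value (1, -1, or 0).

49024 = 2^7·383; (2/447939) = -1 since 447939 mod 8 = 3, so (49024/447939) = (-1)^7·(383/447939); sign now -1
reciprocity: (383/447939) = -1·(447939/383) since 383 mod 4 = 3, 447939 mod 4 = 3; sign now +1
(447939/383) = (212/383)   [reduce mod 383]
212 = 2^2·53; (2/383) = +1 since 383 mod 8 = 7, so (212/383) = (+1)^2·(53/383); sign now +1
reciprocity: (53/383) = +1·(383/53) since 53 mod 4 = 1, 383 mod 4 = 3; sign now +1
(383/53) = (12/53)   [reduce mod 53]
12 = 2^2·3; (2/53) = -1 since 53 mod 8 = 5, so (12/53) = (-1)^2·(3/53); sign now +1
reciprocity: (3/53) = +1·(53/3) since 3 mod 4 = 3, 53 mod 4 = 1; sign now +1
(53/3) = (2/3)   [reduce mod 3]
2 = 2^1·1; (2/3) = -1 since 3 mod 8 = 3, so (2/3) = (-1)^1·(1/3); sign now -1
(1/3) = 1; final value = sign = -1

-1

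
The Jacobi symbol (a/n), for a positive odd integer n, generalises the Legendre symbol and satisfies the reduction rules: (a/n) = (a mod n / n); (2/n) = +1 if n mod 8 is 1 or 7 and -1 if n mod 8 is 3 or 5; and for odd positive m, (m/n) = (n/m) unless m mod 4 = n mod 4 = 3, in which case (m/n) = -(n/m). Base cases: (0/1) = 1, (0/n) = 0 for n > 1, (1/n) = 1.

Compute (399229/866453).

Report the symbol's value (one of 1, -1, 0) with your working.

flip (399229/866453) -> (866453/399229): both odd, 399229 mod 4 = 1, 866453 mod 4 = 1, so the flip contributes +1; sign now +1
(866453/399229): 866453 mod 399229 = 67995, so (866453/399229) = (67995/399229)
flip (67995/399229) -> (399229/67995): both odd, 67995 mod 4 = 3, 399229 mod 4 = 1, so the flip contributes +1; sign now +1
(399229/67995): 399229 mod 67995 = 59254, so (399229/67995) = (59254/67995)
factor out 2^1: 59254 = 2^1·29627; with 67995 mod 8 = 3, (2/67995) = -1; sign now -1; continue with (29627/67995)
flip (29627/67995) -> (67995/29627): both odd, 29627 mod 4 = 3, 67995 mod 4 = 3, so the flip contributes -1; sign now +1
(67995/29627): 67995 mod 29627 = 8741, so (67995/29627) = (8741/29627)
flip (8741/29627) -> (29627/8741): both odd, 8741 mod 4 = 1, 29627 mod 4 = 3, so the flip contributes +1; sign now +1
(29627/8741): 29627 mod 8741 = 3404, so (29627/8741) = (3404/8741)
factor out 2^2: 3404 = 2^2·851; with 8741 mod 8 = 5, (2/8741) = -1; sign now +1; continue with (851/8741)
flip (851/8741) -> (8741/851): both odd, 851 mod 4 = 3, 8741 mod 4 = 1, so the flip contributes +1; sign now +1
(8741/851): 8741 mod 851 = 231, so (8741/851) = (231/851)
flip (231/851) -> (851/231): both odd, 231 mod 4 = 3, 851 mod 4 = 3, so the flip contributes -1; sign now -1
(851/231): 851 mod 231 = 158, so (851/231) = (158/231)
factor out 2^1: 158 = 2^1·79; with 231 mod 8 = 7, (2/231) = +1; sign now -1; continue with (79/231)
flip (79/231) -> (231/79): both odd, 79 mod 4 = 3, 231 mod 4 = 3, so the flip contributes -1; sign now +1
(231/79): 231 mod 79 = 73, so (231/79) = (73/79)
flip (73/79) -> (79/73): both odd, 73 mod 4 = 1, 79 mod 4 = 3, so the flip contributes +1; sign now +1
(79/73): 79 mod 73 = 6, so (79/73) = (6/73)
factor out 2^1: 6 = 2^1·3; with 73 mod 8 = 1, (2/73) = +1; sign now +1; continue with (3/73)
flip (3/73) -> (73/3): both odd, 3 mod 4 = 3, 73 mod 4 = 1, so the flip contributes +1; sign now +1
(73/3): 73 mod 3 = 1, so (73/3) = (1/3)
reached (1/3) = 1, so the symbol is +1

1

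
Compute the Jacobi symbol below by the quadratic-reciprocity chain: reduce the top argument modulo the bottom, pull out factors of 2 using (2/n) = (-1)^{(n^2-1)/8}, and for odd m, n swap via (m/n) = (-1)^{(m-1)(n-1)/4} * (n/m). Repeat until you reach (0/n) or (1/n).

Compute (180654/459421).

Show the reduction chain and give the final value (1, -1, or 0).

factor out 2^1: 180654 = 2^1·90327; with 459421 mod 8 = 5, (2/459421) = -1; sign now -1; continue with (90327/459421)
flip (90327/459421) -> (459421/90327): both odd, 90327 mod 4 = 3, 459421 mod 4 = 1, so the flip contributes +1; sign now -1
(459421/90327): 459421 mod 90327 = 7786, so (459421/90327) = (7786/90327)
factor out 2^1: 7786 = 2^1·3893; with 90327 mod 8 = 7, (2/90327) = +1; sign now -1; continue with (3893/90327)
flip (3893/90327) -> (90327/3893): both odd, 3893 mod 4 = 1, 90327 mod 4 = 3, so the flip contributes +1; sign now -1
(90327/3893): 90327 mod 3893 = 788, so (90327/3893) = (788/3893)
factor out 2^2: 788 = 2^2·197; with 3893 mod 8 = 5, (2/3893) = -1; sign now -1; continue with (197/3893)
flip (197/3893) -> (3893/197): both odd, 197 mod 4 = 1, 3893 mod 4 = 1, so the flip contributes +1; sign now -1
(3893/197): 3893 mod 197 = 150, so (3893/197) = (150/197)
factor out 2^1: 150 = 2^1·75; with 197 mod 8 = 5, (2/197) = -1; sign now +1; continue with (75/197)
flip (75/197) -> (197/75): both odd, 75 mod 4 = 3, 197 mod 4 = 1, so the flip contributes +1; sign now +1
(197/75): 197 mod 75 = 47, so (197/75) = (47/75)
flip (47/75) -> (75/47): both odd, 47 mod 4 = 3, 75 mod 4 = 3, so the flip contributes -1; sign now -1
(75/47): 75 mod 47 = 28, so (75/47) = (28/47)
factor out 2^2: 28 = 2^2·7; with 47 mod 8 = 7, (2/47) = +1; sign now -1; continue with (7/47)
flip (7/47) -> (47/7): both odd, 7 mod 4 = 3, 47 mod 4 = 3, so the flip contributes -1; sign now +1
(47/7): 47 mod 7 = 5, so (47/7) = (5/7)
flip (5/7) -> (7/5): both odd, 5 mod 4 = 1, 7 mod 4 = 3, so the flip contributes +1; sign now +1
(7/5): 7 mod 5 = 2, so (7/5) = (2/5)
factor out 2^1: 2 = 2^1·1; with 5 mod 8 = 5, (2/5) = -1; sign now -1; continue with (1/5)
reached (1/5) = 1, so the symbol is -1

-1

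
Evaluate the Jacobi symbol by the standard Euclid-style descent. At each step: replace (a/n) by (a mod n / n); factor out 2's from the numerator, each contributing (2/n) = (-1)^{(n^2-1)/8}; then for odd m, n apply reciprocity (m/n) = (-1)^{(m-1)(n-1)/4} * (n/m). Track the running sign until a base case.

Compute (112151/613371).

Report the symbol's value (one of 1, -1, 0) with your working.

reciprocity: (112151/613371) = -1·(613371/112151) since 112151 mod 4 = 3, 613371 mod 4 = 3; sign now -1
(613371/112151) = (52616/112151)   [reduce mod 112151]
52616 = 2^3·6577; (2/112151) = +1 since 112151 mod 8 = 7, so (52616/112151) = (+1)^3·(6577/112151); sign now -1
reciprocity: (6577/112151) = +1·(112151/6577) since 6577 mod 4 = 1, 112151 mod 4 = 3; sign now -1
(112151/6577) = (342/6577)   [reduce mod 6577]
342 = 2^1·171; (2/6577) = +1 since 6577 mod 8 = 1, so (342/6577) = (+1)^1·(171/6577); sign now -1
reciprocity: (171/6577) = +1·(6577/171) since 171 mod 4 = 3, 6577 mod 4 = 1; sign now -1
(6577/171) = (79/171)   [reduce mod 171]
reciprocity: (79/171) = -1·(171/79) since 79 mod 4 = 3, 171 mod 4 = 3; sign now +1
(171/79) = (13/79)   [reduce mod 79]
reciprocity: (13/79) = +1·(79/13) since 13 mod 4 = 1, 79 mod 4 = 3; sign now +1
(79/13) = (1/13)   [reduce mod 13]
(1/13) = 1; final value = sign = +1

1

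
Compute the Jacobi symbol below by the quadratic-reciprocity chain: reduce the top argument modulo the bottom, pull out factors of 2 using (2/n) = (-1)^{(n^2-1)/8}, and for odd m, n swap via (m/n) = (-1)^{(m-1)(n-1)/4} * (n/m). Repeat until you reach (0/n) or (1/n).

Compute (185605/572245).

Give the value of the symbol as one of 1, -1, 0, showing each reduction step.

reciprocity: (185605/572245) = +1·(572245/185605) since 185605 mod 4 = 1, 572245 mod 4 = 1; sign now +1
(572245/185605) = (15430/185605)   [reduce mod 185605]
15430 = 2^1·7715; (2/185605) = -1 since 185605 mod 8 = 5, so (15430/185605) = (-1)^1·(7715/185605); sign now -1
reciprocity: (7715/185605) = +1·(185605/7715) since 7715 mod 4 = 3, 185605 mod 4 = 1; sign now -1
(185605/7715) = (445/7715)   [reduce mod 7715]
reciprocity: (445/7715) = +1·(7715/445) since 445 mod 4 = 1, 7715 mod 4 = 3; sign now -1
(7715/445) = (150/445)   [reduce mod 445]
150 = 2^1·75; (2/445) = -1 since 445 mod 8 = 5, so (150/445) = (-1)^1·(75/445); sign now +1
reciprocity: (75/445) = +1·(445/75) since 75 mod 4 = 3, 445 mod 4 = 1; sign now +1
(445/75) = (70/75)   [reduce mod 75]
70 = 2^1·35; (2/75) = -1 since 75 mod 8 = 3, so (70/75) = (-1)^1·(35/75); sign now -1
reciprocity: (35/75) = -1·(75/35) since 35 mod 4 = 3, 75 mod 4 = 3; sign now +1
(75/35) = (5/35)   [reduce mod 35]
reciprocity: (5/35) = +1·(35/5) since 5 mod 4 = 1, 35 mod 4 = 3; sign now +1
(35/5) = (0/5)   [reduce mod 5]
(0/5) = 0   [gcd(a, n) > 1]; final value = 0

0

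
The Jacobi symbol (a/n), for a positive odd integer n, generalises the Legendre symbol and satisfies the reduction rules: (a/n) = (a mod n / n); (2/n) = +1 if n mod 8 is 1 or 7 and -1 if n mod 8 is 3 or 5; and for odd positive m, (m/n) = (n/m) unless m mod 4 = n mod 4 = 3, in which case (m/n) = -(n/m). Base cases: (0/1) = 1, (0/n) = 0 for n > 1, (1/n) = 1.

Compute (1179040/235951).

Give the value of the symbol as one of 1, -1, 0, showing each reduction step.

(1179040/235951): 1179040 mod 235951 = 235236, so (1179040/235951) = (235236/235951)
factor out 2^2: 235236 = 2^2·58809; with 235951 mod 8 = 7, (2/235951) = +1; sign now +1; continue with (58809/235951)
flip (58809/235951) -> (235951/58809): both odd, 58809 mod 4 = 1, 235951 mod 4 = 3, so the flip contributes +1; sign now +1
(235951/58809): 235951 mod 58809 = 715, so (235951/58809) = (715/58809)
flip (715/58809) -> (58809/715): both odd, 715 mod 4 = 3, 58809 mod 4 = 1, so the flip contributes +1; sign now +1
(58809/715): 58809 mod 715 = 179, so (58809/715) = (179/715)
flip (179/715) -> (715/179): both odd, 179 mod 4 = 3, 715 mod 4 = 3, so the flip contributes -1; sign now -1
(715/179): 715 mod 179 = 178, so (715/179) = (178/179)
factor out 2^1: 178 = 2^1·89; with 179 mod 8 = 3, (2/179) = -1; sign now +1; continue with (89/179)
flip (89/179) -> (179/89): both odd, 89 mod 4 = 1, 179 mod 4 = 3, so the flip contributes +1; sign now +1
(179/89): 179 mod 89 = 1, so (179/89) = (1/89)
reached (1/89) = 1, so the symbol is +1

1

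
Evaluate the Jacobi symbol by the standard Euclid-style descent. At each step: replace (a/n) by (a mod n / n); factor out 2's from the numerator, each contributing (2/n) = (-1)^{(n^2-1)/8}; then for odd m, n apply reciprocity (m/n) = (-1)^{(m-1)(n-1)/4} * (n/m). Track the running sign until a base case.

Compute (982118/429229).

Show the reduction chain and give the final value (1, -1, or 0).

1

(982118/429229): 982118 mod 429229 = 123660, so (982118/429229) = (123660/429229)
factor out 2^2: 123660 = 2^2·30915; with 429229 mod 8 = 5, (2/429229) = -1; sign now +1; continue with (30915/429229)
flip (30915/429229) -> (429229/30915): both odd, 30915 mod 4 = 3, 429229 mod 4 = 1, so the flip contributes +1; sign now +1
(429229/30915): 429229 mod 30915 = 27334, so (429229/30915) = (27334/30915)
factor out 2^1: 27334 = 2^1·13667; with 30915 mod 8 = 3, (2/30915) = -1; sign now -1; continue with (13667/30915)
flip (13667/30915) -> (30915/13667): both odd, 13667 mod 4 = 3, 30915 mod 4 = 3, so the flip contributes -1; sign now +1
(30915/13667): 30915 mod 13667 = 3581, so (30915/13667) = (3581/13667)
flip (3581/13667) -> (13667/3581): both odd, 3581 mod 4 = 1, 13667 mod 4 = 3, so the flip contributes +1; sign now +1
(13667/3581): 13667 mod 3581 = 2924, so (13667/3581) = (2924/3581)
factor out 2^2: 2924 = 2^2·731; with 3581 mod 8 = 5, (2/3581) = -1; sign now +1; continue with (731/3581)
flip (731/3581) -> (3581/731): both odd, 731 mod 4 = 3, 3581 mod 4 = 1, so the flip contributes +1; sign now +1
(3581/731): 3581 mod 731 = 657, so (3581/731) = (657/731)
flip (657/731) -> (731/657): both odd, 657 mod 4 = 1, 731 mod 4 = 3, so the flip contributes +1; sign now +1
(731/657): 731 mod 657 = 74, so (731/657) = (74/657)
factor out 2^1: 74 = 2^1·37; with 657 mod 8 = 1, (2/657) = +1; sign now +1; continue with (37/657)
flip (37/657) -> (657/37): both odd, 37 mod 4 = 1, 657 mod 4 = 1, so the flip contributes +1; sign now +1
(657/37): 657 mod 37 = 28, so (657/37) = (28/37)
factor out 2^2: 28 = 2^2·7; with 37 mod 8 = 5, (2/37) = -1; sign now +1; continue with (7/37)
flip (7/37) -> (37/7): both odd, 7 mod 4 = 3, 37 mod 4 = 1, so the flip contributes +1; sign now +1
(37/7): 37 mod 7 = 2, so (37/7) = (2/7)
factor out 2^1: 2 = 2^1·1; with 7 mod 8 = 7, (2/7) = +1; sign now +1; continue with (1/7)
reached (1/7) = 1, so the symbol is +1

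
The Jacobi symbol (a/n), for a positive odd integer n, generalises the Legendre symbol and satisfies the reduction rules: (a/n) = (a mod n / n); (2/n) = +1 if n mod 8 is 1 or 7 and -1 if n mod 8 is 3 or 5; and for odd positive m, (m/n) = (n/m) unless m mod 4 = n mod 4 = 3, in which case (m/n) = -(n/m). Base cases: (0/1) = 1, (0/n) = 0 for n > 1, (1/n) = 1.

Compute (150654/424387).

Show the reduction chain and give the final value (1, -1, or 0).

-1

factor out 2^1: 150654 = 2^1·75327; with 424387 mod 8 = 3, (2/424387) = -1; sign now -1; continue with (75327/424387)
flip (75327/424387) -> (424387/75327): both odd, 75327 mod 4 = 3, 424387 mod 4 = 3, so the flip contributes -1; sign now +1
(424387/75327): 424387 mod 75327 = 47752, so (424387/75327) = (47752/75327)
factor out 2^3: 47752 = 2^3·5969; with 75327 mod 8 = 7, (2/75327) = +1; sign now +1; continue with (5969/75327)
flip (5969/75327) -> (75327/5969): both odd, 5969 mod 4 = 1, 75327 mod 4 = 3, so the flip contributes +1; sign now +1
(75327/5969): 75327 mod 5969 = 3699, so (75327/5969) = (3699/5969)
flip (3699/5969) -> (5969/3699): both odd, 3699 mod 4 = 3, 5969 mod 4 = 1, so the flip contributes +1; sign now +1
(5969/3699): 5969 mod 3699 = 2270, so (5969/3699) = (2270/3699)
factor out 2^1: 2270 = 2^1·1135; with 3699 mod 8 = 3, (2/3699) = -1; sign now -1; continue with (1135/3699)
flip (1135/3699) -> (3699/1135): both odd, 1135 mod 4 = 3, 3699 mod 4 = 3, so the flip contributes -1; sign now +1
(3699/1135): 3699 mod 1135 = 294, so (3699/1135) = (294/1135)
factor out 2^1: 294 = 2^1·147; with 1135 mod 8 = 7, (2/1135) = +1; sign now +1; continue with (147/1135)
flip (147/1135) -> (1135/147): both odd, 147 mod 4 = 3, 1135 mod 4 = 3, so the flip contributes -1; sign now -1
(1135/147): 1135 mod 147 = 106, so (1135/147) = (106/147)
factor out 2^1: 106 = 2^1·53; with 147 mod 8 = 3, (2/147) = -1; sign now +1; continue with (53/147)
flip (53/147) -> (147/53): both odd, 53 mod 4 = 1, 147 mod 4 = 3, so the flip contributes +1; sign now +1
(147/53): 147 mod 53 = 41, so (147/53) = (41/53)
flip (41/53) -> (53/41): both odd, 41 mod 4 = 1, 53 mod 4 = 1, so the flip contributes +1; sign now +1
(53/41): 53 mod 41 = 12, so (53/41) = (12/41)
factor out 2^2: 12 = 2^2·3; with 41 mod 8 = 1, (2/41) = +1; sign now +1; continue with (3/41)
flip (3/41) -> (41/3): both odd, 3 mod 4 = 3, 41 mod 4 = 1, so the flip contributes +1; sign now +1
(41/3): 41 mod 3 = 2, so (41/3) = (2/3)
factor out 2^1: 2 = 2^1·1; with 3 mod 8 = 3, (2/3) = -1; sign now -1; continue with (1/3)
reached (1/3) = 1, so the symbol is -1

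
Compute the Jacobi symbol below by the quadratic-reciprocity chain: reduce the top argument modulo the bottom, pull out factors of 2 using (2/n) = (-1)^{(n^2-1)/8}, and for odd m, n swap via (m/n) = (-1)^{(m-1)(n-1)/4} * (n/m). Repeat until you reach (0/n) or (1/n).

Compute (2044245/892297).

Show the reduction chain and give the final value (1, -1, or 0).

(2044245/892297): 2044245 mod 892297 = 259651, so (2044245/892297) = (259651/892297)
flip (259651/892297) -> (892297/259651): both odd, 259651 mod 4 = 3, 892297 mod 4 = 1, so the flip contributes +1; sign now +1
(892297/259651): 892297 mod 259651 = 113344, so (892297/259651) = (113344/259651)
factor out 2^6: 113344 = 2^6·1771; with 259651 mod 8 = 3, (2/259651) = -1; sign now +1; continue with (1771/259651)
flip (1771/259651) -> (259651/1771): both odd, 1771 mod 4 = 3, 259651 mod 4 = 3, so the flip contributes -1; sign now -1
(259651/1771): 259651 mod 1771 = 1085, so (259651/1771) = (1085/1771)
flip (1085/1771) -> (1771/1085): both odd, 1085 mod 4 = 1, 1771 mod 4 = 3, so the flip contributes +1; sign now -1
(1771/1085): 1771 mod 1085 = 686, so (1771/1085) = (686/1085)
factor out 2^1: 686 = 2^1·343; with 1085 mod 8 = 5, (2/1085) = -1; sign now +1; continue with (343/1085)
flip (343/1085) -> (1085/343): both odd, 343 mod 4 = 3, 1085 mod 4 = 1, so the flip contributes +1; sign now +1
(1085/343): 1085 mod 343 = 56, so (1085/343) = (56/343)
factor out 2^3: 56 = 2^3·7; with 343 mod 8 = 7, (2/343) = +1; sign now +1; continue with (7/343)
flip (7/343) -> (343/7): both odd, 7 mod 4 = 3, 343 mod 4 = 3, so the flip contributes -1; sign now -1
(343/7): 343 mod 7 = 0, so (343/7) = (0/7)
reached (0/7); gcd(a, n) > 1, so (0/7) = 0 and the symbol is 0

0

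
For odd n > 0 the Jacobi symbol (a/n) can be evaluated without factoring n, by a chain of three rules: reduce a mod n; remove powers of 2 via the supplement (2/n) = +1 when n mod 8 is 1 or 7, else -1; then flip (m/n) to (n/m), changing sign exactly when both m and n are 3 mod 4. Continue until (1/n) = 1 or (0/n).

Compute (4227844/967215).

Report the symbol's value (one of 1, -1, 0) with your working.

1

(4227844/967215): 4227844 mod 967215 = 358984, so (4227844/967215) = (358984/967215)
factor out 2^3: 358984 = 2^3·44873; with 967215 mod 8 = 7, (2/967215) = +1; sign now +1; continue with (44873/967215)
flip (44873/967215) -> (967215/44873): both odd, 44873 mod 4 = 1, 967215 mod 4 = 3, so the flip contributes +1; sign now +1
(967215/44873): 967215 mod 44873 = 24882, so (967215/44873) = (24882/44873)
factor out 2^1: 24882 = 2^1·12441; with 44873 mod 8 = 1, (2/44873) = +1; sign now +1; continue with (12441/44873)
flip (12441/44873) -> (44873/12441): both odd, 12441 mod 4 = 1, 44873 mod 4 = 1, so the flip contributes +1; sign now +1
(44873/12441): 44873 mod 12441 = 7550, so (44873/12441) = (7550/12441)
factor out 2^1: 7550 = 2^1·3775; with 12441 mod 8 = 1, (2/12441) = +1; sign now +1; continue with (3775/12441)
flip (3775/12441) -> (12441/3775): both odd, 3775 mod 4 = 3, 12441 mod 4 = 1, so the flip contributes +1; sign now +1
(12441/3775): 12441 mod 3775 = 1116, so (12441/3775) = (1116/3775)
factor out 2^2: 1116 = 2^2·279; with 3775 mod 8 = 7, (2/3775) = +1; sign now +1; continue with (279/3775)
flip (279/3775) -> (3775/279): both odd, 279 mod 4 = 3, 3775 mod 4 = 3, so the flip contributes -1; sign now -1
(3775/279): 3775 mod 279 = 148, so (3775/279) = (148/279)
factor out 2^2: 148 = 2^2·37; with 279 mod 8 = 7, (2/279) = +1; sign now -1; continue with (37/279)
flip (37/279) -> (279/37): both odd, 37 mod 4 = 1, 279 mod 4 = 3, so the flip contributes +1; sign now -1
(279/37): 279 mod 37 = 20, so (279/37) = (20/37)
factor out 2^2: 20 = 2^2·5; with 37 mod 8 = 5, (2/37) = -1; sign now -1; continue with (5/37)
flip (5/37) -> (37/5): both odd, 5 mod 4 = 1, 37 mod 4 = 1, so the flip contributes +1; sign now -1
(37/5): 37 mod 5 = 2, so (37/5) = (2/5)
factor out 2^1: 2 = 2^1·1; with 5 mod 8 = 5, (2/5) = -1; sign now +1; continue with (1/5)
reached (1/5) = 1, so the symbol is +1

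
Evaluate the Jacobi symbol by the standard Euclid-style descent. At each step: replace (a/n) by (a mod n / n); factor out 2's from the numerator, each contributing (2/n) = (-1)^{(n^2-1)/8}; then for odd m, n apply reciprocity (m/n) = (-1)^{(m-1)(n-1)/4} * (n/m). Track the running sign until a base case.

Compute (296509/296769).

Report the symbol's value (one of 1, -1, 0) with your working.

-1

flip (296509/296769) -> (296769/296509): both odd, 296509 mod 4 = 1, 296769 mod 4 = 1, so the flip contributes +1; sign now +1
(296769/296509): 296769 mod 296509 = 260, so (296769/296509) = (260/296509)
factor out 2^2: 260 = 2^2·65; with 296509 mod 8 = 5, (2/296509) = -1; sign now +1; continue with (65/296509)
flip (65/296509) -> (296509/65): both odd, 65 mod 4 = 1, 296509 mod 4 = 1, so the flip contributes +1; sign now +1
(296509/65): 296509 mod 65 = 44, so (296509/65) = (44/65)
factor out 2^2: 44 = 2^2·11; with 65 mod 8 = 1, (2/65) = +1; sign now +1; continue with (11/65)
flip (11/65) -> (65/11): both odd, 11 mod 4 = 3, 65 mod 4 = 1, so the flip contributes +1; sign now +1
(65/11): 65 mod 11 = 10, so (65/11) = (10/11)
factor out 2^1: 10 = 2^1·5; with 11 mod 8 = 3, (2/11) = -1; sign now -1; continue with (5/11)
flip (5/11) -> (11/5): both odd, 5 mod 4 = 1, 11 mod 4 = 3, so the flip contributes +1; sign now -1
(11/5): 11 mod 5 = 1, so (11/5) = (1/5)
reached (1/5) = 1, so the symbol is -1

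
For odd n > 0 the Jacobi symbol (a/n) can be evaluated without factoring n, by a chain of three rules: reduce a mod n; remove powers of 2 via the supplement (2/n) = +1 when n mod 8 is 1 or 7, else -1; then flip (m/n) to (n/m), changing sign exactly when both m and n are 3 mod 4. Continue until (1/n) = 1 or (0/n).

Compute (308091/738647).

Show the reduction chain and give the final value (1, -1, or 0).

reciprocity: (308091/738647) = -1·(738647/308091) since 308091 mod 4 = 3, 738647 mod 4 = 3; sign now -1
(738647/308091) = (122465/308091)   [reduce mod 308091]
reciprocity: (122465/308091) = +1·(308091/122465) since 122465 mod 4 = 1, 308091 mod 4 = 3; sign now -1
(308091/122465) = (63161/122465)   [reduce mod 122465]
reciprocity: (63161/122465) = +1·(122465/63161) since 63161 mod 4 = 1, 122465 mod 4 = 1; sign now -1
(122465/63161) = (59304/63161)   [reduce mod 63161]
59304 = 2^3·7413; (2/63161) = +1 since 63161 mod 8 = 1, so (59304/63161) = (+1)^3·(7413/63161); sign now -1
reciprocity: (7413/63161) = +1·(63161/7413) since 7413 mod 4 = 1, 63161 mod 4 = 1; sign now -1
(63161/7413) = (3857/7413)   [reduce mod 7413]
reciprocity: (3857/7413) = +1·(7413/3857) since 3857 mod 4 = 1, 7413 mod 4 = 1; sign now -1
(7413/3857) = (3556/3857)   [reduce mod 3857]
3556 = 2^2·889; (2/3857) = +1 since 3857 mod 8 = 1, so (3556/3857) = (+1)^2·(889/3857); sign now -1
reciprocity: (889/3857) = +1·(3857/889) since 889 mod 4 = 1, 3857 mod 4 = 1; sign now -1
(3857/889) = (301/889)   [reduce mod 889]
reciprocity: (301/889) = +1·(889/301) since 301 mod 4 = 1, 889 mod 4 = 1; sign now -1
(889/301) = (287/301)   [reduce mod 301]
reciprocity: (287/301) = +1·(301/287) since 287 mod 4 = 3, 301 mod 4 = 1; sign now -1
(301/287) = (14/287)   [reduce mod 287]
14 = 2^1·7; (2/287) = +1 since 287 mod 8 = 7, so (14/287) = (+1)^1·(7/287); sign now -1
reciprocity: (7/287) = -1·(287/7) since 7 mod 4 = 3, 287 mod 4 = 3; sign now +1
(287/7) = (0/7)   [reduce mod 7]
(0/7) = 0   [gcd(a, n) > 1]; final value = 0

0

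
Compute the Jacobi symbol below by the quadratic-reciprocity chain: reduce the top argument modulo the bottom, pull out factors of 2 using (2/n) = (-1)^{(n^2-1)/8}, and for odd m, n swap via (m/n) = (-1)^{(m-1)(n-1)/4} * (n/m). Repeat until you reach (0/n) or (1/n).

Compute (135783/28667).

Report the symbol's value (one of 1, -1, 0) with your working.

(135783/28667) = (21115/28667)   [reduce mod 28667]
reciprocity: (21115/28667) = -1·(28667/21115) since 21115 mod 4 = 3, 28667 mod 4 = 3; sign now -1
(28667/21115) = (7552/21115)   [reduce mod 21115]
7552 = 2^7·59; (2/21115) = -1 since 21115 mod 8 = 3, so (7552/21115) = (-1)^7·(59/21115); sign now +1
reciprocity: (59/21115) = -1·(21115/59) since 59 mod 4 = 3, 21115 mod 4 = 3; sign now -1
(21115/59) = (52/59)   [reduce mod 59]
52 = 2^2·13; (2/59) = -1 since 59 mod 8 = 3, so (52/59) = (-1)^2·(13/59); sign now -1
reciprocity: (13/59) = +1·(59/13) since 13 mod 4 = 1, 59 mod 4 = 3; sign now -1
(59/13) = (7/13)   [reduce mod 13]
reciprocity: (7/13) = +1·(13/7) since 7 mod 4 = 3, 13 mod 4 = 1; sign now -1
(13/7) = (6/7)   [reduce mod 7]
6 = 2^1·3; (2/7) = +1 since 7 mod 8 = 7, so (6/7) = (+1)^1·(3/7); sign now -1
reciprocity: (3/7) = -1·(7/3) since 3 mod 4 = 3, 7 mod 4 = 3; sign now +1
(7/3) = (1/3)   [reduce mod 3]
(1/3) = 1; final value = sign = +1

1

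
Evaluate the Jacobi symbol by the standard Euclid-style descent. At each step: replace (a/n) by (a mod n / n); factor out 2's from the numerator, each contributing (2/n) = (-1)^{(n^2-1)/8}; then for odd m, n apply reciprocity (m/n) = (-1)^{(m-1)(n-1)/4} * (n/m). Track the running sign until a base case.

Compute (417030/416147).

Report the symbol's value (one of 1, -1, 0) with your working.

(417030/416147): 417030 mod 416147 = 883, so (417030/416147) = (883/416147)
flip (883/416147) -> (416147/883): both odd, 883 mod 4 = 3, 416147 mod 4 = 3, so the flip contributes -1; sign now -1
(416147/883): 416147 mod 883 = 254, so (416147/883) = (254/883)
factor out 2^1: 254 = 2^1·127; with 883 mod 8 = 3, (2/883) = -1; sign now +1; continue with (127/883)
flip (127/883) -> (883/127): both odd, 127 mod 4 = 3, 883 mod 4 = 3, so the flip contributes -1; sign now -1
(883/127): 883 mod 127 = 121, so (883/127) = (121/127)
flip (121/127) -> (127/121): both odd, 121 mod 4 = 1, 127 mod 4 = 3, so the flip contributes +1; sign now -1
(127/121): 127 mod 121 = 6, so (127/121) = (6/121)
factor out 2^1: 6 = 2^1·3; with 121 mod 8 = 1, (2/121) = +1; sign now -1; continue with (3/121)
flip (3/121) -> (121/3): both odd, 3 mod 4 = 3, 121 mod 4 = 1, so the flip contributes +1; sign now -1
(121/3): 121 mod 3 = 1, so (121/3) = (1/3)
reached (1/3) = 1, so the symbol is -1

-1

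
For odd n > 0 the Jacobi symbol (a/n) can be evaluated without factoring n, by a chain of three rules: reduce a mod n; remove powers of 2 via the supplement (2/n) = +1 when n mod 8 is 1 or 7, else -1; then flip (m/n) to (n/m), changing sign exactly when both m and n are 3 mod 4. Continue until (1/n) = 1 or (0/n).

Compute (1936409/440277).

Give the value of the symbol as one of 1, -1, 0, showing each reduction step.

-1

(1936409/440277) = (175301/440277)   [reduce mod 440277]
reciprocity: (175301/440277) = +1·(440277/175301) since 175301 mod 4 = 1, 440277 mod 4 = 1; sign now +1
(440277/175301) = (89675/175301)   [reduce mod 175301]
reciprocity: (89675/175301) = +1·(175301/89675) since 89675 mod 4 = 3, 175301 mod 4 = 1; sign now +1
(175301/89675) = (85626/89675)   [reduce mod 89675]
85626 = 2^1·42813; (2/89675) = -1 since 89675 mod 8 = 3, so (85626/89675) = (-1)^1·(42813/89675); sign now -1
reciprocity: (42813/89675) = +1·(89675/42813) since 42813 mod 4 = 1, 89675 mod 4 = 3; sign now -1
(89675/42813) = (4049/42813)   [reduce mod 42813]
reciprocity: (4049/42813) = +1·(42813/4049) since 4049 mod 4 = 1, 42813 mod 4 = 1; sign now -1
(42813/4049) = (2323/4049)   [reduce mod 4049]
reciprocity: (2323/4049) = +1·(4049/2323) since 2323 mod 4 = 3, 4049 mod 4 = 1; sign now -1
(4049/2323) = (1726/2323)   [reduce mod 2323]
1726 = 2^1·863; (2/2323) = -1 since 2323 mod 8 = 3, so (1726/2323) = (-1)^1·(863/2323); sign now +1
reciprocity: (863/2323) = -1·(2323/863) since 863 mod 4 = 3, 2323 mod 4 = 3; sign now -1
(2323/863) = (597/863)   [reduce mod 863]
reciprocity: (597/863) = +1·(863/597) since 597 mod 4 = 1, 863 mod 4 = 3; sign now -1
(863/597) = (266/597)   [reduce mod 597]
266 = 2^1·133; (2/597) = -1 since 597 mod 8 = 5, so (266/597) = (-1)^1·(133/597); sign now +1
reciprocity: (133/597) = +1·(597/133) since 133 mod 4 = 1, 597 mod 4 = 1; sign now +1
(597/133) = (65/133)   [reduce mod 133]
reciprocity: (65/133) = +1·(133/65) since 65 mod 4 = 1, 133 mod 4 = 1; sign now +1
(133/65) = (3/65)   [reduce mod 65]
reciprocity: (3/65) = +1·(65/3) since 3 mod 4 = 3, 65 mod 4 = 1; sign now +1
(65/3) = (2/3)   [reduce mod 3]
2 = 2^1·1; (2/3) = -1 since 3 mod 8 = 3, so (2/3) = (-1)^1·(1/3); sign now -1
(1/3) = 1; final value = sign = -1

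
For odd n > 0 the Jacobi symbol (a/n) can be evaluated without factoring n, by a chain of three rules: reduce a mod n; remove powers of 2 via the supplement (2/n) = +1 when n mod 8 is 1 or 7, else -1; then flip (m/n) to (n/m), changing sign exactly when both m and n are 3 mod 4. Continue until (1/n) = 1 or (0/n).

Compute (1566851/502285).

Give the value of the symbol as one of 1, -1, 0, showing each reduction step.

(1566851/502285): 1566851 mod 502285 = 59996, so (1566851/502285) = (59996/502285)
factor out 2^2: 59996 = 2^2·14999; with 502285 mod 8 = 5, (2/502285) = -1; sign now +1; continue with (14999/502285)
flip (14999/502285) -> (502285/14999): both odd, 14999 mod 4 = 3, 502285 mod 4 = 1, so the flip contributes +1; sign now +1
(502285/14999): 502285 mod 14999 = 7318, so (502285/14999) = (7318/14999)
factor out 2^1: 7318 = 2^1·3659; with 14999 mod 8 = 7, (2/14999) = +1; sign now +1; continue with (3659/14999)
flip (3659/14999) -> (14999/3659): both odd, 3659 mod 4 = 3, 14999 mod 4 = 3, so the flip contributes -1; sign now -1
(14999/3659): 14999 mod 3659 = 363, so (14999/3659) = (363/3659)
flip (363/3659) -> (3659/363): both odd, 363 mod 4 = 3, 3659 mod 4 = 3, so the flip contributes -1; sign now +1
(3659/363): 3659 mod 363 = 29, so (3659/363) = (29/363)
flip (29/363) -> (363/29): both odd, 29 mod 4 = 1, 363 mod 4 = 3, so the flip contributes +1; sign now +1
(363/29): 363 mod 29 = 15, so (363/29) = (15/29)
flip (15/29) -> (29/15): both odd, 15 mod 4 = 3, 29 mod 4 = 1, so the flip contributes +1; sign now +1
(29/15): 29 mod 15 = 14, so (29/15) = (14/15)
factor out 2^1: 14 = 2^1·7; with 15 mod 8 = 7, (2/15) = +1; sign now +1; continue with (7/15)
flip (7/15) -> (15/7): both odd, 7 mod 4 = 3, 15 mod 4 = 3, so the flip contributes -1; sign now -1
(15/7): 15 mod 7 = 1, so (15/7) = (1/7)
reached (1/7) = 1, so the symbol is -1

-1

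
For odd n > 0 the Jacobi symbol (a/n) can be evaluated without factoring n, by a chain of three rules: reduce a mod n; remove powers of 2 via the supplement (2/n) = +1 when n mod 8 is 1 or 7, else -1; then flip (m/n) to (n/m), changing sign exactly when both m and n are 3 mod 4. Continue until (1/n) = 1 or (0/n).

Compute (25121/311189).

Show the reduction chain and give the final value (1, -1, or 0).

reciprocity: (25121/311189) = +1·(311189/25121) since 25121 mod 4 = 1, 311189 mod 4 = 1; sign now +1
(311189/25121) = (9737/25121)   [reduce mod 25121]
reciprocity: (9737/25121) = +1·(25121/9737) since 9737 mod 4 = 1, 25121 mod 4 = 1; sign now +1
(25121/9737) = (5647/9737)   [reduce mod 9737]
reciprocity: (5647/9737) = +1·(9737/5647) since 5647 mod 4 = 3, 9737 mod 4 = 1; sign now +1
(9737/5647) = (4090/5647)   [reduce mod 5647]
4090 = 2^1·2045; (2/5647) = +1 since 5647 mod 8 = 7, so (4090/5647) = (+1)^1·(2045/5647); sign now +1
reciprocity: (2045/5647) = +1·(5647/2045) since 2045 mod 4 = 1, 5647 mod 4 = 3; sign now +1
(5647/2045) = (1557/2045)   [reduce mod 2045]
reciprocity: (1557/2045) = +1·(2045/1557) since 1557 mod 4 = 1, 2045 mod 4 = 1; sign now +1
(2045/1557) = (488/1557)   [reduce mod 1557]
488 = 2^3·61; (2/1557) = -1 since 1557 mod 8 = 5, so (488/1557) = (-1)^3·(61/1557); sign now -1
reciprocity: (61/1557) = +1·(1557/61) since 61 mod 4 = 1, 1557 mod 4 = 1; sign now -1
(1557/61) = (32/61)   [reduce mod 61]
32 = 2^5·1; (2/61) = -1 since 61 mod 8 = 5, so (32/61) = (-1)^5·(1/61); sign now +1
(1/61) = 1; final value = sign = +1

1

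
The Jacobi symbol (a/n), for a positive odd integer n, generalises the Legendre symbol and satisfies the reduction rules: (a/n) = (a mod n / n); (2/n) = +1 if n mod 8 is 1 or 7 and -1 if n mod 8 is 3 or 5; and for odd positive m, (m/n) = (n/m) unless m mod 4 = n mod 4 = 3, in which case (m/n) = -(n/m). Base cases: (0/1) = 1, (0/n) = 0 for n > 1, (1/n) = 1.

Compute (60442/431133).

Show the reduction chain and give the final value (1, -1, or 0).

-1

60442 = 2^1·30221; (2/431133) = -1 since 431133 mod 8 = 5, so (60442/431133) = (-1)^1·(30221/431133); sign now -1
reciprocity: (30221/431133) = +1·(431133/30221) since 30221 mod 4 = 1, 431133 mod 4 = 1; sign now -1
(431133/30221) = (8039/30221)   [reduce mod 30221]
reciprocity: (8039/30221) = +1·(30221/8039) since 8039 mod 4 = 3, 30221 mod 4 = 1; sign now -1
(30221/8039) = (6104/8039)   [reduce mod 8039]
6104 = 2^3·763; (2/8039) = +1 since 8039 mod 8 = 7, so (6104/8039) = (+1)^3·(763/8039); sign now -1
reciprocity: (763/8039) = -1·(8039/763) since 763 mod 4 = 3, 8039 mod 4 = 3; sign now +1
(8039/763) = (409/763)   [reduce mod 763]
reciprocity: (409/763) = +1·(763/409) since 409 mod 4 = 1, 763 mod 4 = 3; sign now +1
(763/409) = (354/409)   [reduce mod 409]
354 = 2^1·177; (2/409) = +1 since 409 mod 8 = 1, so (354/409) = (+1)^1·(177/409); sign now +1
reciprocity: (177/409) = +1·(409/177) since 177 mod 4 = 1, 409 mod 4 = 1; sign now +1
(409/177) = (55/177)   [reduce mod 177]
reciprocity: (55/177) = +1·(177/55) since 55 mod 4 = 3, 177 mod 4 = 1; sign now +1
(177/55) = (12/55)   [reduce mod 55]
12 = 2^2·3; (2/55) = +1 since 55 mod 8 = 7, so (12/55) = (+1)^2·(3/55); sign now +1
reciprocity: (3/55) = -1·(55/3) since 3 mod 4 = 3, 55 mod 4 = 3; sign now -1
(55/3) = (1/3)   [reduce mod 3]
(1/3) = 1; final value = sign = -1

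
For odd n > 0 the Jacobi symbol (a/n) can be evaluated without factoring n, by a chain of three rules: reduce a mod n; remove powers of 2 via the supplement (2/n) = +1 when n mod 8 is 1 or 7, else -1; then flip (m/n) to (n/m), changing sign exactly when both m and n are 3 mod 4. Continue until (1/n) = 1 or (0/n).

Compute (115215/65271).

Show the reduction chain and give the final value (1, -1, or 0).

0

(115215/65271): 115215 mod 65271 = 49944, so (115215/65271) = (49944/65271)
factor out 2^3: 49944 = 2^3·6243; with 65271 mod 8 = 7, (2/65271) = +1; sign now +1; continue with (6243/65271)
flip (6243/65271) -> (65271/6243): both odd, 6243 mod 4 = 3, 65271 mod 4 = 3, so the flip contributes -1; sign now -1
(65271/6243): 65271 mod 6243 = 2841, so (65271/6243) = (2841/6243)
flip (2841/6243) -> (6243/2841): both odd, 2841 mod 4 = 1, 6243 mod 4 = 3, so the flip contributes +1; sign now -1
(6243/2841): 6243 mod 2841 = 561, so (6243/2841) = (561/2841)
flip (561/2841) -> (2841/561): both odd, 561 mod 4 = 1, 2841 mod 4 = 1, so the flip contributes +1; sign now -1
(2841/561): 2841 mod 561 = 36, so (2841/561) = (36/561)
factor out 2^2: 36 = 2^2·9; with 561 mod 8 = 1, (2/561) = +1; sign now -1; continue with (9/561)
flip (9/561) -> (561/9): both odd, 9 mod 4 = 1, 561 mod 4 = 1, so the flip contributes +1; sign now -1
(561/9): 561 mod 9 = 3, so (561/9) = (3/9)
flip (3/9) -> (9/3): both odd, 3 mod 4 = 3, 9 mod 4 = 1, so the flip contributes +1; sign now -1
(9/3): 9 mod 3 = 0, so (9/3) = (0/3)
reached (0/3); gcd(a, n) > 1, so (0/3) = 0 and the symbol is 0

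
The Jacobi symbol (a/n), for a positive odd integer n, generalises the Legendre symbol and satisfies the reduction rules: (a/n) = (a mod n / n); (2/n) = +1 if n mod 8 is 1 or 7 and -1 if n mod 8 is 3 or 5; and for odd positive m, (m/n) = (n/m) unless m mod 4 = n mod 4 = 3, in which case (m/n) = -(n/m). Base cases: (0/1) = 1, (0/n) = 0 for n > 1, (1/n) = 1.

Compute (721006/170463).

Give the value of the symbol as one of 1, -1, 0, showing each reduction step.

-1

(721006/170463): 721006 mod 170463 = 39154, so (721006/170463) = (39154/170463)
factor out 2^1: 39154 = 2^1·19577; with 170463 mod 8 = 7, (2/170463) = +1; sign now +1; continue with (19577/170463)
flip (19577/170463) -> (170463/19577): both odd, 19577 mod 4 = 1, 170463 mod 4 = 3, so the flip contributes +1; sign now +1
(170463/19577): 170463 mod 19577 = 13847, so (170463/19577) = (13847/19577)
flip (13847/19577) -> (19577/13847): both odd, 13847 mod 4 = 3, 19577 mod 4 = 1, so the flip contributes +1; sign now +1
(19577/13847): 19577 mod 13847 = 5730, so (19577/13847) = (5730/13847)
factor out 2^1: 5730 = 2^1·2865; with 13847 mod 8 = 7, (2/13847) = +1; sign now +1; continue with (2865/13847)
flip (2865/13847) -> (13847/2865): both odd, 2865 mod 4 = 1, 13847 mod 4 = 3, so the flip contributes +1; sign now +1
(13847/2865): 13847 mod 2865 = 2387, so (13847/2865) = (2387/2865)
flip (2387/2865) -> (2865/2387): both odd, 2387 mod 4 = 3, 2865 mod 4 = 1, so the flip contributes +1; sign now +1
(2865/2387): 2865 mod 2387 = 478, so (2865/2387) = (478/2387)
factor out 2^1: 478 = 2^1·239; with 2387 mod 8 = 3, (2/2387) = -1; sign now -1; continue with (239/2387)
flip (239/2387) -> (2387/239): both odd, 239 mod 4 = 3, 2387 mod 4 = 3, so the flip contributes -1; sign now +1
(2387/239): 2387 mod 239 = 236, so (2387/239) = (236/239)
factor out 2^2: 236 = 2^2·59; with 239 mod 8 = 7, (2/239) = +1; sign now +1; continue with (59/239)
flip (59/239) -> (239/59): both odd, 59 mod 4 = 3, 239 mod 4 = 3, so the flip contributes -1; sign now -1
(239/59): 239 mod 59 = 3, so (239/59) = (3/59)
flip (3/59) -> (59/3): both odd, 3 mod 4 = 3, 59 mod 4 = 3, so the flip contributes -1; sign now +1
(59/3): 59 mod 3 = 2, so (59/3) = (2/3)
factor out 2^1: 2 = 2^1·1; with 3 mod 8 = 3, (2/3) = -1; sign now -1; continue with (1/3)
reached (1/3) = 1, so the symbol is -1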